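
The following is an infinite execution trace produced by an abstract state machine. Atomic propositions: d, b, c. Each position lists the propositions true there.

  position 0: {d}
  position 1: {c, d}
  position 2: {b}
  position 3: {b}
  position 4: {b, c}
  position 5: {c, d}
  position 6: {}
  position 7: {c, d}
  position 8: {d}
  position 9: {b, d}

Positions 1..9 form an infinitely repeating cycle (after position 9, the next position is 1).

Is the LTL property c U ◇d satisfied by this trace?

Walking from position 0: ◇d first holds at position 0, and c holds at every earlier position along the way, so c U ◇d holds.

Yes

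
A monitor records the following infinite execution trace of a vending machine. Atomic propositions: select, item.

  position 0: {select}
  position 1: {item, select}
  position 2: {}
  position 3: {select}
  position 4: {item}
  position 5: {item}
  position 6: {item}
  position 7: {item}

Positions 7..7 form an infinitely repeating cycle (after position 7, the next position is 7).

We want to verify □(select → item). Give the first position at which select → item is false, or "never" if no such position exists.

0

At position 0 the labels are {select}, so select → item is false there. This is the first violation.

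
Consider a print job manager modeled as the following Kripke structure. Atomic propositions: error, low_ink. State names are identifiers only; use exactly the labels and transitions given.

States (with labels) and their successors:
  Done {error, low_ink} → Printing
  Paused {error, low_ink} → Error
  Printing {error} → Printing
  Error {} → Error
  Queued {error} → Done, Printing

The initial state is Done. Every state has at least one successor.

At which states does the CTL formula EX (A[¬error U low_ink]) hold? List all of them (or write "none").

{Queued}

States satisfying A[¬error U low_ink]: {Done, Paused}.
States satisfying EX (A[¬error U low_ink]): {Queued}.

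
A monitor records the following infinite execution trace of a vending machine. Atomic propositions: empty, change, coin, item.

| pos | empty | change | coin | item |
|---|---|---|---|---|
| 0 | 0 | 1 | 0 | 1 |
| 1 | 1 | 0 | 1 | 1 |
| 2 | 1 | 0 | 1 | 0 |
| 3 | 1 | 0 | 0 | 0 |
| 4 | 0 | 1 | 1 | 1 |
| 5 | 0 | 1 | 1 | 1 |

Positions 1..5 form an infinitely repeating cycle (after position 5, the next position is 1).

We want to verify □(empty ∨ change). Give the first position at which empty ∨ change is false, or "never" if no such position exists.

never

empty ∨ change holds at every position 0..5, and those are all the positions the trace ever visits, so the invariant □(empty ∨ change) is never violated.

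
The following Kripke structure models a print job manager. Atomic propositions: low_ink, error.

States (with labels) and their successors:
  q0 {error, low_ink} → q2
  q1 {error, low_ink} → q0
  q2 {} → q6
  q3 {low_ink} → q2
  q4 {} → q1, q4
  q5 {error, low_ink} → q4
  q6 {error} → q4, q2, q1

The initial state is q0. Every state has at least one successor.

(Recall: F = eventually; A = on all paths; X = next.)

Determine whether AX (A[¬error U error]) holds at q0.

States satisfying A[¬error U error]: {q0, q1, q2, q3, q5, q6}.
States satisfying AX (A[¬error U error]): {q0, q1, q2, q3}.
q0 ∈ Sat(AX (A[¬error U error])).

Holds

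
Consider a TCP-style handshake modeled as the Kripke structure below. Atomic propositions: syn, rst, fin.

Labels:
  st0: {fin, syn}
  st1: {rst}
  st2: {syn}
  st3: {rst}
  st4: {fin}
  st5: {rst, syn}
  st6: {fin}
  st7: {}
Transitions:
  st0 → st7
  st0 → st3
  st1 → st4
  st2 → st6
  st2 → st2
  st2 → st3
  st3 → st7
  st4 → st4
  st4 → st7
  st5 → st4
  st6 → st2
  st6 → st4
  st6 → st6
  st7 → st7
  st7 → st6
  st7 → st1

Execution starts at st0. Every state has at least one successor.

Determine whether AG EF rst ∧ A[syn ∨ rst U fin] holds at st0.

States satisfying EF rst: {st0, st1, st2, st3, st4, st5, st6, st7}.
States satisfying AG EF rst: {st0, st1, st2, st3, st4, st5, st6, st7}.
States satisfying syn ∨ rst: {st0, st1, st2, st3, st5}.
States satisfying fin: {st0, st4, st6}.
States satisfying A[syn ∨ rst U fin]: {st0, st1, st4, st5, st6}.
States satisfying AG EF rst ∧ A[syn ∨ rst U fin]: {st0, st1, st4, st5, st6}.
st0 ∈ Sat(AG EF rst ∧ A[syn ∨ rst U fin]).

Holds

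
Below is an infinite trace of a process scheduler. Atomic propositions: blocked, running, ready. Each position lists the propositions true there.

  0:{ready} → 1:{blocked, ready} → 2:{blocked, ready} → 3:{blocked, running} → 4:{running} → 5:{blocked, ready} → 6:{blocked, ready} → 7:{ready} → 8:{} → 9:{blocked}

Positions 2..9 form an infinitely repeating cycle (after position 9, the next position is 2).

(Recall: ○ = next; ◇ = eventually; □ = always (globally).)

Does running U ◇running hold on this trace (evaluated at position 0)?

Satisfied

Walking from position 0: ◇running first holds at position 0, and running holds at every earlier position along the way, so running U ◇running holds.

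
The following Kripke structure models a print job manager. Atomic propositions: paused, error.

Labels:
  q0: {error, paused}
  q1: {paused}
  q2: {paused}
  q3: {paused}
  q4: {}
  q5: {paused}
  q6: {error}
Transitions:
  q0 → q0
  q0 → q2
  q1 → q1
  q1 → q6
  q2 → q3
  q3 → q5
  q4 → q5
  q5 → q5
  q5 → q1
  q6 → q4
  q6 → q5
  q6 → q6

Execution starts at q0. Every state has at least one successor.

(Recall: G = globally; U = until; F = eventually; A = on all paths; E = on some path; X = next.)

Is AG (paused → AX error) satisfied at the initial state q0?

No

States satisfying paused → AX error: {q4, q6}.
States satisfying AG (paused → AX error): ∅.
q0 is reachable from q0 and violates paused → AX error, so AG fails at q0.
q0 ∉ Sat(AG (paused → AX error)).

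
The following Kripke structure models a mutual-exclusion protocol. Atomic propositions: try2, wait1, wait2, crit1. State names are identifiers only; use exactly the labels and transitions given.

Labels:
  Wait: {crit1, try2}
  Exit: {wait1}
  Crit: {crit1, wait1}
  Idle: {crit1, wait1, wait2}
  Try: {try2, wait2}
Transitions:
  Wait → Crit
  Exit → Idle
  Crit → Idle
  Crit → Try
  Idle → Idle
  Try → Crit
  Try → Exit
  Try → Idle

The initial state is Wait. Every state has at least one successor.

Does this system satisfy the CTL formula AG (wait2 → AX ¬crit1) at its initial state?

States satisfying wait2 → AX ¬crit1: {Wait, Exit, Crit}.
States satisfying AG (wait2 → AX ¬crit1): ∅.
Idle is reachable from Wait and violates wait2 → AX ¬crit1, so AG fails at Wait.
Wait ∉ Sat(AG (wait2 → AX ¬crit1)).

Does not hold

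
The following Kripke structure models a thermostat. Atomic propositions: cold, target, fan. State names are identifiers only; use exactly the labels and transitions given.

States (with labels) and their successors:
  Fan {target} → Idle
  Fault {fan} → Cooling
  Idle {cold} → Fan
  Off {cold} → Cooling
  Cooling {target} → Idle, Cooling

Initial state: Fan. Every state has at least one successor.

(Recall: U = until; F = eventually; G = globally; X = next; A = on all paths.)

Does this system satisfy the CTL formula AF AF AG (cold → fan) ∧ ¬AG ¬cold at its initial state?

States satisfying AF AG (cold → fan): ∅.
States satisfying AF AF AG (cold → fan): ∅.
States satisfying ¬cold: {Fan, Fault, Cooling}.
States satisfying AG ¬cold: ∅.
States satisfying ¬AG ¬cold: {Fan, Fault, Idle, Off, Cooling}.
States satisfying AF AF AG (cold → fan) ∧ ¬AG ¬cold: ∅.
Fan ∉ Sat(AF AF AG (cold → fan) ∧ ¬AG ¬cold).

Violated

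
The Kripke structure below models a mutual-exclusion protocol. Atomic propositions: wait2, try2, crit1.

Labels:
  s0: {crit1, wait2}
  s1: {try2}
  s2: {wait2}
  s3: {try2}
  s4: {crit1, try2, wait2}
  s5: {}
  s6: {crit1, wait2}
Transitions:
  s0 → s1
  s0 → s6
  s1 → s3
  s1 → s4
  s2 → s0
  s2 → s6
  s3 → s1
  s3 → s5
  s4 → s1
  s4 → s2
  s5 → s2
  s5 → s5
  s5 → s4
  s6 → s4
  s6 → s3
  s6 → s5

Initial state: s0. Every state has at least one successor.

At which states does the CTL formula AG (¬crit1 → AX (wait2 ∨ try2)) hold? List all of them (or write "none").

States satisfying ¬crit1 → AX (wait2 ∨ try2): {s0, s1, s2, s4, s6}.
States satisfying AG (¬crit1 → AX (wait2 ∨ try2)): ∅.

none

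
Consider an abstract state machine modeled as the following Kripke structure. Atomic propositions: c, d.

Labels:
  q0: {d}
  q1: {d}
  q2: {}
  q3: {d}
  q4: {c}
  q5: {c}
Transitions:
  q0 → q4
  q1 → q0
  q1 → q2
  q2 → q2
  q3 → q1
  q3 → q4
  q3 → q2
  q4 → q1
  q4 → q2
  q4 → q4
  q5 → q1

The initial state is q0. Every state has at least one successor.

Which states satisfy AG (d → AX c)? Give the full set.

States satisfying d → AX c: {q0, q2, q4, q5}.
States satisfying AG (d → AX c): {q2}.

{q2}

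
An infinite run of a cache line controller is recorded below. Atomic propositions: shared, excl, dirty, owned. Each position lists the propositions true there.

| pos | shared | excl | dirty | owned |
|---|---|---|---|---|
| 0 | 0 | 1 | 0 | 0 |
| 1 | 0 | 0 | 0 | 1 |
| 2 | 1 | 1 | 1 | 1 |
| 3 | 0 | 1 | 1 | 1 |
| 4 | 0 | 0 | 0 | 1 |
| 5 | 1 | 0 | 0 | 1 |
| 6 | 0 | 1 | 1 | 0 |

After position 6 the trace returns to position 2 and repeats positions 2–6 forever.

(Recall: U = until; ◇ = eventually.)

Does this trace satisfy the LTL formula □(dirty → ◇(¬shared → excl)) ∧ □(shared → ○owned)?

dirty → ◇(¬shared → excl) holds at every position 0..6, and those are all positions ever visited, so □(dirty → ◇(¬shared → excl)) holds.
Positions where dirty holds: 2, 3, 6.
Check ◇(¬shared → excl) at each: 2→ok, 3→ok, 6→ok.
shared → ○owned must hold at every position from 0 onward. It fails at position 5, so □(shared → ○owned) is false.
Positions where shared holds: 2, 5.
Check ○owned at each: 2→ok, 5→fails.
At position 0: □(dirty → ◇(¬shared → excl)) is true; □(shared → ○owned) is false; so □(dirty → ◇(¬shared → excl)) ∧ □(shared → ○owned) is false.

No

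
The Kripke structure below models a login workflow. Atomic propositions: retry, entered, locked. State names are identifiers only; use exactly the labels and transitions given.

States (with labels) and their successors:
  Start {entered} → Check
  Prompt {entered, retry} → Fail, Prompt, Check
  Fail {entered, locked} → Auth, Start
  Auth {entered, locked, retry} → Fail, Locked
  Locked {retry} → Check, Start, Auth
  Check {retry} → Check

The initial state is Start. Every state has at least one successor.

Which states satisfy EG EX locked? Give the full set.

{Prompt, Fail, Auth, Locked}

States satisfying EX locked: {Prompt, Fail, Auth, Locked}.
States satisfying EG EX locked: {Prompt, Fail, Auth, Locked}.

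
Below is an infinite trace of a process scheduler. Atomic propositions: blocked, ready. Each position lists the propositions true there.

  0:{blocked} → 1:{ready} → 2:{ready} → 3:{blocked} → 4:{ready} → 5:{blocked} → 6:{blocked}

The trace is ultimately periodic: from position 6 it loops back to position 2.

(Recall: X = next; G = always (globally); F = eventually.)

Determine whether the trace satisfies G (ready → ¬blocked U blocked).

Holds

ready → ¬blocked U blocked holds at every position 0..6, and those are all positions ever visited, so G (ready → ¬blocked U blocked) holds.
Positions where ready holds: 1, 2, 4.
Check ¬blocked U blocked at each: 1→ok, 2→ok, 4→ok.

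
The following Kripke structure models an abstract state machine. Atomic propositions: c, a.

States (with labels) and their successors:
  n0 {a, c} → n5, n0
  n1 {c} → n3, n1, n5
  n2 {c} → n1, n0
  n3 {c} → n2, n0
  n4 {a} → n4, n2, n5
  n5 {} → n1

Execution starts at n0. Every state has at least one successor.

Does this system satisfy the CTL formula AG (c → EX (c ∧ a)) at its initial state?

No

States satisfying c → EX (c ∧ a): {n0, n2, n3, n4, n5}.
States satisfying AG (c → EX (c ∧ a)): ∅.
n1 is reachable from n0 and violates c → EX (c ∧ a), so AG fails at n0.
n0 ∉ Sat(AG (c → EX (c ∧ a))).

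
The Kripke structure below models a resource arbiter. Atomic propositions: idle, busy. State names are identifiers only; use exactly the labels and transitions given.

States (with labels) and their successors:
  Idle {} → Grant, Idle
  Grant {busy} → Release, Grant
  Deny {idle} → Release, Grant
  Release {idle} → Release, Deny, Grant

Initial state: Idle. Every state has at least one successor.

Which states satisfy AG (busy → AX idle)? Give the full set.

States satisfying busy → AX idle: {Idle, Deny, Release}.
States satisfying AG (busy → AX idle): ∅.

none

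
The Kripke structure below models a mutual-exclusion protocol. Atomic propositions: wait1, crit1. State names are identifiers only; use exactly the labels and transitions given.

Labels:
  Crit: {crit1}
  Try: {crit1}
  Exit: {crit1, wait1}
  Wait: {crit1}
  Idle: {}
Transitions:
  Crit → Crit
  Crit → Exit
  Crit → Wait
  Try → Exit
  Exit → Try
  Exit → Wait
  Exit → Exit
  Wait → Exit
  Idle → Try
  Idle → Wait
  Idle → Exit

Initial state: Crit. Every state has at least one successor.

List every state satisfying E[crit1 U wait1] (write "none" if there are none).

States satisfying crit1: {Crit, Try, Exit, Wait}.
States satisfying wait1: {Exit}.
States satisfying E[crit1 U wait1]: {Crit, Try, Exit, Wait}.

{Crit, Try, Exit, Wait}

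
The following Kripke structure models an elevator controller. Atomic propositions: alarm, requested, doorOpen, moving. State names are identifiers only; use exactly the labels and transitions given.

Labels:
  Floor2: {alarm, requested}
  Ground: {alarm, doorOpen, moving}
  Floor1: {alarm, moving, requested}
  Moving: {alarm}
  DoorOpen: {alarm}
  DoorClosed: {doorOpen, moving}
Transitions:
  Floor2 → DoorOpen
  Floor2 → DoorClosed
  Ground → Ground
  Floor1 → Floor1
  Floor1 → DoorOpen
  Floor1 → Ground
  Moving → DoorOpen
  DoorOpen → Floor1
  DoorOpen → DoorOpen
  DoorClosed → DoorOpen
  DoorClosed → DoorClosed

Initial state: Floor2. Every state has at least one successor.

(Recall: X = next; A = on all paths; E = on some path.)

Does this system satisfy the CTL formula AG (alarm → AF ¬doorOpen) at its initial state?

Does not hold

States satisfying alarm → AF ¬doorOpen: {Floor2, Floor1, Moving, DoorOpen, DoorClosed}.
States satisfying AG (alarm → AF ¬doorOpen): ∅.
Ground is reachable from Floor2 and violates alarm → AF ¬doorOpen, so AG fails at Floor2.
Floor2 ∉ Sat(AG (alarm → AF ¬doorOpen)).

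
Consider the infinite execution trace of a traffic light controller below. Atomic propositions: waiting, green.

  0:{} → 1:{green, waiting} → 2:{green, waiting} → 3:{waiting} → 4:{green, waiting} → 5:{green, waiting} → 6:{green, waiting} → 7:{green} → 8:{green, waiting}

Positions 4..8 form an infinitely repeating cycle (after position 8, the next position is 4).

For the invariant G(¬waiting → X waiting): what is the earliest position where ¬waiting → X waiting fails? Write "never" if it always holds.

¬waiting → X waiting holds at every position 0..8, and those are all the positions the trace ever visits, so the invariant G(¬waiting → X waiting) is never violated.

never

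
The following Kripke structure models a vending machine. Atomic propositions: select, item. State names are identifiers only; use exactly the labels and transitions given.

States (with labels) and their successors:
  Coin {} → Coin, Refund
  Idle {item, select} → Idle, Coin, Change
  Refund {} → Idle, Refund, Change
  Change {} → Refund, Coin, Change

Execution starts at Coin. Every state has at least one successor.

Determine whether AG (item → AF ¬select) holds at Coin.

Does not hold

States satisfying item → AF ¬select: {Coin, Refund, Change}.
States satisfying AG (item → AF ¬select): ∅.
Idle is reachable from Coin and violates item → AF ¬select, so AG fails at Coin.
Coin ∉ Sat(AG (item → AF ¬select)).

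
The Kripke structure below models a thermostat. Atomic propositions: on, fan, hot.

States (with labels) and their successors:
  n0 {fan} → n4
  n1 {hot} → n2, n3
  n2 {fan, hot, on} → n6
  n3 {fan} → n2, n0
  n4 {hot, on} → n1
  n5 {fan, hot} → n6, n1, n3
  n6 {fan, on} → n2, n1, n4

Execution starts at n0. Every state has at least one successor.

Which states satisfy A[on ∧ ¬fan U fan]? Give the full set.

{n0, n2, n3, n5, n6}

States satisfying on ∧ ¬fan: {n4}.
States satisfying fan: {n0, n2, n3, n5, n6}.
States satisfying A[on ∧ ¬fan U fan]: {n0, n2, n3, n5, n6}.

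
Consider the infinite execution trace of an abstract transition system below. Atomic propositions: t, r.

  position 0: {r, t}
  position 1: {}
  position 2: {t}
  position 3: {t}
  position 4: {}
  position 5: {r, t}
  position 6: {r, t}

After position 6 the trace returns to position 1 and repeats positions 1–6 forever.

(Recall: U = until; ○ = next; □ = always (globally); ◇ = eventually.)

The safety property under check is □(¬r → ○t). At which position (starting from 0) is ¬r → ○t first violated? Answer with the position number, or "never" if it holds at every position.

3

Check ¬r → ○t at each position in order: 0 ✓, 1 ✓, 2 ✓.
At position 3 the labels are {t} and the next position 4 has {}, so ¬r → ○t is false there. This is the first violation.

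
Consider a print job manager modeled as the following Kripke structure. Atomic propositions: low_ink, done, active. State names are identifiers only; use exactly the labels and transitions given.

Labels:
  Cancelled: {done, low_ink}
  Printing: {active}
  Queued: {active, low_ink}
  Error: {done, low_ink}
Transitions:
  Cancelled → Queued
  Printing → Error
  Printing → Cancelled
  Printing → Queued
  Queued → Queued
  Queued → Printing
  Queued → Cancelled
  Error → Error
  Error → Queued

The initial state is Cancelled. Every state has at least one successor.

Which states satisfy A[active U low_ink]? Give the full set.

{Cancelled, Printing, Queued, Error}

States satisfying active: {Printing, Queued}.
States satisfying low_ink: {Cancelled, Queued, Error}.
States satisfying A[active U low_ink]: {Cancelled, Printing, Queued, Error}.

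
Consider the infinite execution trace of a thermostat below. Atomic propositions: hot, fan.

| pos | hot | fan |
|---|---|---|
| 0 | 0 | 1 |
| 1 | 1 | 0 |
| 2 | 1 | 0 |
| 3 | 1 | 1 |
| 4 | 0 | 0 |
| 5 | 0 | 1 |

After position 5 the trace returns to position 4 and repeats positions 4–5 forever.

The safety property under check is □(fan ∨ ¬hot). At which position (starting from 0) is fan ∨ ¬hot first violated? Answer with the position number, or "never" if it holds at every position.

1

Check fan ∨ ¬hot at each position in order: 0 ✓.
At position 1 the labels are {hot}, so fan ∨ ¬hot is false there. This is the first violation.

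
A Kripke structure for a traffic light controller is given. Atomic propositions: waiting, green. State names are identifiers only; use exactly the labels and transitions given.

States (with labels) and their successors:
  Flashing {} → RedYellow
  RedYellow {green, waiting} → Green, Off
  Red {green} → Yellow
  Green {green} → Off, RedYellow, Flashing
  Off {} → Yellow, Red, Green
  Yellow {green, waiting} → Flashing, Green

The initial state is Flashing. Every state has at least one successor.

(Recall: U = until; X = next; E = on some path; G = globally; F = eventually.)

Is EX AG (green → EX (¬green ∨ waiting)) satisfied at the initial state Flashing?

Yes

States satisfying AG (green → EX (¬green ∨ waiting)): {Flashing, RedYellow, Red, Green, Off, Yellow}.
States satisfying EX AG (green → EX (¬green ∨ waiting)): {Flashing, RedYellow, Red, Green, Off, Yellow}.
Flashing ∈ Sat(EX AG (green → EX (¬green ∨ waiting))).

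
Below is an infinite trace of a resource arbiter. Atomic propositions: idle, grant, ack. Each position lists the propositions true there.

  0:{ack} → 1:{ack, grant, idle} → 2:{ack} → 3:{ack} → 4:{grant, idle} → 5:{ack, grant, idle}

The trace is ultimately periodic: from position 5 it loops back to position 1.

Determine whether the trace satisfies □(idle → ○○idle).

idle → ○○idle must hold at every position from 0 onward. It fails at position 1, so □(idle → ○○idle) is false.
Positions where idle holds: 1, 4, 5.
Check ○○idle at each: 1→fails, 4→ok, 5→fails.

Violated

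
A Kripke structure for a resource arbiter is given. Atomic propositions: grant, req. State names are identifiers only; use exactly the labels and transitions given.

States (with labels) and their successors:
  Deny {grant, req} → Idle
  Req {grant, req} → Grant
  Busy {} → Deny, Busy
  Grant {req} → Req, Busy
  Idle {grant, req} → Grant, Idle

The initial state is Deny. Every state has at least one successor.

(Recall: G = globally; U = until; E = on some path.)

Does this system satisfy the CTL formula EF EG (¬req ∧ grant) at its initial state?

States satisfying EG (¬req ∧ grant): ∅.
States satisfying EF EG (¬req ∧ grant): ∅.
No suitable path/successor from Deny witnesses the formula.
Deny ∉ Sat(EF EG (¬req ∧ grant)).

Does not hold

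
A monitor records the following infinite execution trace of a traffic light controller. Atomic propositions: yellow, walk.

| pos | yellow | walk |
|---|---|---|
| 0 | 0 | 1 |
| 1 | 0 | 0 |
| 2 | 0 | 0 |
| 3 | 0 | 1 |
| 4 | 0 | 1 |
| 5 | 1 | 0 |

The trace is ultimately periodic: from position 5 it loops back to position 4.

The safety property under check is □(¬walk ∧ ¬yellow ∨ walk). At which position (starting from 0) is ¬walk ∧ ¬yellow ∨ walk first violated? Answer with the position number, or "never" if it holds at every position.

Check ¬walk ∧ ¬yellow ∨ walk at each position in order: 0 ✓, 1 ✓, 2 ✓, 3 ✓, 4 ✓.
At position 5 the labels are {yellow}, so ¬walk ∧ ¬yellow ∨ walk is false there. This is the first violation.

5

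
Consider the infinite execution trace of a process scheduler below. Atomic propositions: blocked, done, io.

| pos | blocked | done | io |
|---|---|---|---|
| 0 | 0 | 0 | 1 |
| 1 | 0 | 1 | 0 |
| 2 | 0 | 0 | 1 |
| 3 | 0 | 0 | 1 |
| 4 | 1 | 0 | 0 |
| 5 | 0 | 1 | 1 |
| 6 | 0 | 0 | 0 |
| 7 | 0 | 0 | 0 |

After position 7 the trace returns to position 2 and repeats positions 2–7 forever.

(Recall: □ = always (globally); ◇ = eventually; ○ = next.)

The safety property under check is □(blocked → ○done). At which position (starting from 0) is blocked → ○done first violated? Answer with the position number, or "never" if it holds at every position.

blocked → ○done holds at every position 0..7, and those are all the positions the trace ever visits, so the invariant □(blocked → ○done) is never violated.

never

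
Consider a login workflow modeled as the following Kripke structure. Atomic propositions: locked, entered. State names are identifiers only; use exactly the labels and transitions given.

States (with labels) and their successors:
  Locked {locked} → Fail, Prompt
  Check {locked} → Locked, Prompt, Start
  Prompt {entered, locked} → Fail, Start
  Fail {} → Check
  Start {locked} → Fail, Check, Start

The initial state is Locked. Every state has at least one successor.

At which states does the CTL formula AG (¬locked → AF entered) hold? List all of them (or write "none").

none

States satisfying ¬locked → AF entered: {Locked, Check, Prompt, Start}.
States satisfying AG (¬locked → AF entered): ∅.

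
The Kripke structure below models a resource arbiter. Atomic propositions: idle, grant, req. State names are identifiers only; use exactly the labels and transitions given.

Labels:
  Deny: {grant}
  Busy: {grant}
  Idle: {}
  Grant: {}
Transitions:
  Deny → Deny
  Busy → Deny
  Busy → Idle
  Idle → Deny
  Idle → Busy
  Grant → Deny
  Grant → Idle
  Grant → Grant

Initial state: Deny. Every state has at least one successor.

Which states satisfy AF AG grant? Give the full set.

States satisfying AG grant: {Deny}.
States satisfying AF AG grant: {Deny}.

{Deny}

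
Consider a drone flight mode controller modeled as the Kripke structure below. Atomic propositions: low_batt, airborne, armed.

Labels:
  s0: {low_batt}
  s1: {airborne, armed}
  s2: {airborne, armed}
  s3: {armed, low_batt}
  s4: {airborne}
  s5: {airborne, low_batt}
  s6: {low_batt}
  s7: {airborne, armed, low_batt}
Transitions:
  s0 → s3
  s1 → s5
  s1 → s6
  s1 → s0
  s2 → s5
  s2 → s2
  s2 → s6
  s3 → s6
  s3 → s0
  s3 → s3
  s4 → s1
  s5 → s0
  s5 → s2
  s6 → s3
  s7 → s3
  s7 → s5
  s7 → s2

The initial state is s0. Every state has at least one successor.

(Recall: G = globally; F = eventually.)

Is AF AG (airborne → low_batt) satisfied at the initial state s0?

Yes

States satisfying AG (airborne → low_batt): {s0, s3, s6}.
States satisfying AF AG (airborne → low_batt): {s0, s3, s6}.
s0 ∈ Sat(AF AG (airborne → low_batt)).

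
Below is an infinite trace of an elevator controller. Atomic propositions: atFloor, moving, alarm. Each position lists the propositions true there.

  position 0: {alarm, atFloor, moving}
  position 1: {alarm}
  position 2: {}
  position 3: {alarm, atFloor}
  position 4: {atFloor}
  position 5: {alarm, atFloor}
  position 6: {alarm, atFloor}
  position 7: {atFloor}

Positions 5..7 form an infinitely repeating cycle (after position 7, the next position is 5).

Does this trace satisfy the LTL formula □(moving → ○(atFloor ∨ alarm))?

moving → ○(atFloor ∨ alarm) holds at every position 0..7, and those are all positions ever visited, so □(moving → ○(atFloor ∨ alarm)) holds.
Positions where moving holds: 0.
Check ○(atFloor ∨ alarm) at each: 0→ok.

Yes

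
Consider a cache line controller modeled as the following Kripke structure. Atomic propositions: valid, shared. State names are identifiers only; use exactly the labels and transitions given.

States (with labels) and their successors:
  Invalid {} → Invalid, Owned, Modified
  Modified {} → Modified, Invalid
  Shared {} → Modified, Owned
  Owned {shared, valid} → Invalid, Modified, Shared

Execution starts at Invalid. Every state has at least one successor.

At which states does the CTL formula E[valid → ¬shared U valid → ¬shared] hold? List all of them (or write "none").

{Invalid, Modified, Shared}

States satisfying valid → ¬shared: {Invalid, Modified, Shared}.
States satisfying E[valid → ¬shared U valid → ¬shared]: {Invalid, Modified, Shared}.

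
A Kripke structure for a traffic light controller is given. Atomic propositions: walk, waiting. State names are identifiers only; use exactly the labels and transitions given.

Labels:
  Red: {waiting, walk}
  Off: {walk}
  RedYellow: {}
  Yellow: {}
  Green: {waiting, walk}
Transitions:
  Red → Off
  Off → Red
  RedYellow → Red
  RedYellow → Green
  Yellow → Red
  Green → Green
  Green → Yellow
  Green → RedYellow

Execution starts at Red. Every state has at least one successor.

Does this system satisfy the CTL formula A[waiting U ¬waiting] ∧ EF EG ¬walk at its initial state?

States satisfying waiting: {Red, Green}.
States satisfying ¬waiting: {Off, RedYellow, Yellow}.
States satisfying A[waiting U ¬waiting]: {Red, Off, RedYellow, Yellow}.
States satisfying EG ¬walk: ∅.
States satisfying EF EG ¬walk: ∅.
States satisfying A[waiting U ¬waiting] ∧ EF EG ¬walk: ∅.
Red ∉ Sat(A[waiting U ¬waiting] ∧ EF EG ¬walk).

No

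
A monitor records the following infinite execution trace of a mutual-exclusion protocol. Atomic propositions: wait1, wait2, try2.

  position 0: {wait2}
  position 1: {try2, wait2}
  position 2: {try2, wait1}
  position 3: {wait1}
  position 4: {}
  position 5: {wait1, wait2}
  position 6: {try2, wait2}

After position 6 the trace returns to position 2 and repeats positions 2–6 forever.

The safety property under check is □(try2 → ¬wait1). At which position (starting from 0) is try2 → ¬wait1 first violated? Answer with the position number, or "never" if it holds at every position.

2

Check try2 → ¬wait1 at each position in order: 0 ✓, 1 ✓.
At position 2 the labels are {try2, wait1}, so try2 → ¬wait1 is false there. This is the first violation.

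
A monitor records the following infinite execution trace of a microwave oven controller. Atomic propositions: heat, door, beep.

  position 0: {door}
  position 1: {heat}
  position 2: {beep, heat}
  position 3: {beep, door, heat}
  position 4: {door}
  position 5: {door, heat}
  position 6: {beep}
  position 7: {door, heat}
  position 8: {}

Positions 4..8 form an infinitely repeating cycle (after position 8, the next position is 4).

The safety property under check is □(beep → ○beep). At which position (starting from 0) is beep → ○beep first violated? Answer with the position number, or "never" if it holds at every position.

Check beep → ○beep at each position in order: 0 ✓, 1 ✓, 2 ✓.
At position 3 the labels are {beep, door, heat} and the next position 4 has {door}, so beep → ○beep is false there. This is the first violation.

3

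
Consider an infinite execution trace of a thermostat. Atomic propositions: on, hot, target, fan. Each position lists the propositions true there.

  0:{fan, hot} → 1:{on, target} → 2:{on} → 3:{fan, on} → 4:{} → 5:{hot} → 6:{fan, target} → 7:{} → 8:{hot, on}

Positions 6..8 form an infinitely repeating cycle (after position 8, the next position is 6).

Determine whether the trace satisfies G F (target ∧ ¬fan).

No

F (target ∧ ¬fan) must hold at every position from 0 onward. It fails at position 2, so G F (target ∧ ¬fan) is false.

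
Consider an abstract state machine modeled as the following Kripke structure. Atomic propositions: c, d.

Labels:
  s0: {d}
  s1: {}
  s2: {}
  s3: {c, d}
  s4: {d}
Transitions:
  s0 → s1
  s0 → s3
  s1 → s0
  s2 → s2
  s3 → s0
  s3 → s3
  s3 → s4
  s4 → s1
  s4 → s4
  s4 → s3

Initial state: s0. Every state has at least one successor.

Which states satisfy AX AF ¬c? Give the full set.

{s1, s2}

States satisfying AF ¬c: {s0, s1, s2, s4}.
States satisfying AX AF ¬c: {s1, s2}.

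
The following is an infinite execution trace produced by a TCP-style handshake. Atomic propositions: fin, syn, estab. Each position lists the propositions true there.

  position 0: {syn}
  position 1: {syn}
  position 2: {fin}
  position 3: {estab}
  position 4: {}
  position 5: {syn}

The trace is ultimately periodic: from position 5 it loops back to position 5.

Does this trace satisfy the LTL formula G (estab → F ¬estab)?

estab → F ¬estab holds at every position 0..5, and those are all positions ever visited, so G (estab → F ¬estab) holds.
Positions where estab holds: 3.
Check F ¬estab at each: 3→ok.

Yes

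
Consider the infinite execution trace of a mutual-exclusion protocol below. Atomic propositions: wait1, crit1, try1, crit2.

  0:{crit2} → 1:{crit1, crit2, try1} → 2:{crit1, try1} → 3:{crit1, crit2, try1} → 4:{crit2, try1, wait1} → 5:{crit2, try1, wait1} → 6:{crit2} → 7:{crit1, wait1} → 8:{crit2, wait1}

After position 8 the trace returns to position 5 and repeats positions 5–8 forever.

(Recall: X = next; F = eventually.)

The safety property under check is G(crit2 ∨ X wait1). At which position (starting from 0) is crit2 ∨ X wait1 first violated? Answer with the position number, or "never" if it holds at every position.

2

Check crit2 ∨ X wait1 at each position in order: 0 ✓, 1 ✓.
At position 2 the labels are {crit1, try1} and the next position 3 has {crit1, crit2, try1}, so crit2 ∨ X wait1 is false there. This is the first violation.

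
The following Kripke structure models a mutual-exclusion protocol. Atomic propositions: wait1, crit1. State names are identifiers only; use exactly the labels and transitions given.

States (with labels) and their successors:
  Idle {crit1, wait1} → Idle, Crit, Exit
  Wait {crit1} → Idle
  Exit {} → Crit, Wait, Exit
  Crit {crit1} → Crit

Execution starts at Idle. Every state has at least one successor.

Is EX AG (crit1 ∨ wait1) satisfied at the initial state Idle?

Yes

States satisfying AG (crit1 ∨ wait1): {Crit}.
States satisfying EX AG (crit1 ∨ wait1): {Idle, Exit, Crit}.
Idle ∈ Sat(EX AG (crit1 ∨ wait1)).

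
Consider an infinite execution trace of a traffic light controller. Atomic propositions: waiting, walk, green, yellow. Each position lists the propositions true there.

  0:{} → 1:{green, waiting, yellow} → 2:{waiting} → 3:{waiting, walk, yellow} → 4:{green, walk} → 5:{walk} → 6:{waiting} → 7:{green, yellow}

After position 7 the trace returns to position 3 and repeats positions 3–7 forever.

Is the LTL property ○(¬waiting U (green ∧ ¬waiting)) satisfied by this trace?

No

The position after 0 is 1; ¬waiting U (green ∧ ¬waiting) is false there.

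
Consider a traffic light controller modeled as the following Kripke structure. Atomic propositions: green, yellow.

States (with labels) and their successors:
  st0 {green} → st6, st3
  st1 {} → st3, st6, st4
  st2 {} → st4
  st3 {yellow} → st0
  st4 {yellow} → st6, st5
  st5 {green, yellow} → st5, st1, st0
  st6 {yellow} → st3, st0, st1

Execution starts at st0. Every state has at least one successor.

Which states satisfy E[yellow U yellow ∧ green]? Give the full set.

States satisfying yellow: {st3, st4, st5, st6}.
States satisfying yellow ∧ green: {st5}.
States satisfying E[yellow U yellow ∧ green]: {st4, st5}.

{st4, st5}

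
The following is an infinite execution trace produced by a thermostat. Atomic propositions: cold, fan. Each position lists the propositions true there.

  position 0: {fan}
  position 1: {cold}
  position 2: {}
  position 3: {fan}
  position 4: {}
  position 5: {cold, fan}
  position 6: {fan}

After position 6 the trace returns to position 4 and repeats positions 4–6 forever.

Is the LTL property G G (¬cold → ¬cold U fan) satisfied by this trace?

G (¬cold → ¬cold U fan) holds at every position 0..6, and those are all positions ever visited, so G G (¬cold → ¬cold U fan) holds.

Holds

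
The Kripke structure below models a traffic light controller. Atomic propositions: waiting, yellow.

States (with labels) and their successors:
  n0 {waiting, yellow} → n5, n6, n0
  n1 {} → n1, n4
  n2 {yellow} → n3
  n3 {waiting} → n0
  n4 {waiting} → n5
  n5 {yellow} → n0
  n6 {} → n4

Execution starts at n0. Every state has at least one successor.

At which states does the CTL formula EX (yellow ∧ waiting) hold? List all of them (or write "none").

{n0, n3, n5}

States satisfying yellow ∧ waiting: {n0}.
States satisfying EX (yellow ∧ waiting): {n0, n3, n5}.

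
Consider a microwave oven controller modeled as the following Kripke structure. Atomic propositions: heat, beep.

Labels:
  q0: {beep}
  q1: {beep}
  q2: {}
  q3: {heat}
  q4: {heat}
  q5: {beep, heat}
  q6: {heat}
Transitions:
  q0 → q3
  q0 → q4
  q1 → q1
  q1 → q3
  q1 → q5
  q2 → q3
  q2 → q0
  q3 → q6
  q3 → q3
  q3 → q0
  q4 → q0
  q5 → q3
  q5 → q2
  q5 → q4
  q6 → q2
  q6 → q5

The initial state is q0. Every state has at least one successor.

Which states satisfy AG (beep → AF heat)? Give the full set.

States satisfying beep → AF heat: {q0, q2, q3, q4, q5, q6}.
States satisfying AG (beep → AF heat): {q0, q2, q3, q4, q5, q6}.

{q0, q2, q3, q4, q5, q6}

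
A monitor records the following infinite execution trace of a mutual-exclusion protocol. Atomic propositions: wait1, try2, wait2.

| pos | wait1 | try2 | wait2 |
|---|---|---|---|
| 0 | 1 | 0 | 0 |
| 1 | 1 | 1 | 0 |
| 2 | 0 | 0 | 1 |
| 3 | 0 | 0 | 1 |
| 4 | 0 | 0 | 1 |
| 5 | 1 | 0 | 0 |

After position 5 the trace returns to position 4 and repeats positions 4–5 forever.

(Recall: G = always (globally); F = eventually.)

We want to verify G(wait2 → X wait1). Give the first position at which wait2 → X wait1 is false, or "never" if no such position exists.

2

Check wait2 → X wait1 at each position in order: 0 ✓, 1 ✓.
At position 2 the labels are {wait2} and the next position 3 has {wait2}, so wait2 → X wait1 is false there. This is the first violation.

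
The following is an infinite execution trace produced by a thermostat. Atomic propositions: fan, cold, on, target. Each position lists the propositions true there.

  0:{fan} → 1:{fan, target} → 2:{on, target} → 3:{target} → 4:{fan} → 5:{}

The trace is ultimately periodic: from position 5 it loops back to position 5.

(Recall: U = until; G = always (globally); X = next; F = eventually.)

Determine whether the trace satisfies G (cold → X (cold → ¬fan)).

cold → X (cold → ¬fan) holds at every position 0..5, and those are all positions ever visited, so G (cold → X (cold → ¬fan)) holds.

Holds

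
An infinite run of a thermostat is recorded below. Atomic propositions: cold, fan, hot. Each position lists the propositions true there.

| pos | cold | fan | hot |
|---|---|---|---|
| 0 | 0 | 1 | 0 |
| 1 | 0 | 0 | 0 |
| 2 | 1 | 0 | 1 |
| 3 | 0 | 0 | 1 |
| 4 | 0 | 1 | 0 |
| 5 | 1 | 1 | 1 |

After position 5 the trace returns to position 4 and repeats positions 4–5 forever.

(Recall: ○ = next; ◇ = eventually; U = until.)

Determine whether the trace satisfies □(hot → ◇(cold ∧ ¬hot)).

hot → ◇(cold ∧ ¬hot) must hold at every position from 0 onward. It fails at position 2, so □(hot → ◇(cold ∧ ¬hot)) is false.
Positions where hot holds: 2, 3, 5.
Check ◇(cold ∧ ¬hot) at each: 2→fails, 3→fails, 5→fails.

No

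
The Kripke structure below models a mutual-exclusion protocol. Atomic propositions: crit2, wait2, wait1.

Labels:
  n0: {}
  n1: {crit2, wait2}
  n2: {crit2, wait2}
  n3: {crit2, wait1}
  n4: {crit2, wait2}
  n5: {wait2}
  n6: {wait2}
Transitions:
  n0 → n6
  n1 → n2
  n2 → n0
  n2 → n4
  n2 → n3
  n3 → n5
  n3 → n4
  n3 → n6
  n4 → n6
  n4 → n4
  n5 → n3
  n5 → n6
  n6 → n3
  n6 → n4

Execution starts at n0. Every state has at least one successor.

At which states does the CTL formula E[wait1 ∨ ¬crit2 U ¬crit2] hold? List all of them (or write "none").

{n0, n3, n5, n6}

States satisfying wait1 ∨ ¬crit2: {n0, n3, n5, n6}.
States satisfying ¬crit2: {n0, n5, n6}.
States satisfying E[wait1 ∨ ¬crit2 U ¬crit2]: {n0, n3, n5, n6}.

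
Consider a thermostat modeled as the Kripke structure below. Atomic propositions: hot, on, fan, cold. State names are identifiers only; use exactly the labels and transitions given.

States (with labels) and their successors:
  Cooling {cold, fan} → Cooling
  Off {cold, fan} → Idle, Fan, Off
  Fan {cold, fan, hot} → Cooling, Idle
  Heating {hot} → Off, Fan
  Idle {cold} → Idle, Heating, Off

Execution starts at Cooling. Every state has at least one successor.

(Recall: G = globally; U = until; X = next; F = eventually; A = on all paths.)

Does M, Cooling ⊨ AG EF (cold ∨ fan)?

States satisfying EF (cold ∨ fan): {Cooling, Off, Fan, Heating, Idle}.
States satisfying AG EF (cold ∨ fan): {Cooling, Off, Fan, Heating, Idle}.
Every state reachable from Cooling satisfies EF (cold ∨ fan).
Cooling ∈ Sat(AG EF (cold ∨ fan)).

Yes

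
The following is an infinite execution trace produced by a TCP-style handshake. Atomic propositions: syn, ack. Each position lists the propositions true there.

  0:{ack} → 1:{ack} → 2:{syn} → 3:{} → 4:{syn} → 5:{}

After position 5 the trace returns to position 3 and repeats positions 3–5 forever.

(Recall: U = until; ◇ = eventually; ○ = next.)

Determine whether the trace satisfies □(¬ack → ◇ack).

Violated

¬ack → ◇ack must hold at every position from 0 onward. It fails at position 2, so □(¬ack → ◇ack) is false.
Positions where ¬ack holds: 2, 3, 4, 5.
Check ◇ack at each: 2→fails, 3→fails, 4→fails, 5→fails.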